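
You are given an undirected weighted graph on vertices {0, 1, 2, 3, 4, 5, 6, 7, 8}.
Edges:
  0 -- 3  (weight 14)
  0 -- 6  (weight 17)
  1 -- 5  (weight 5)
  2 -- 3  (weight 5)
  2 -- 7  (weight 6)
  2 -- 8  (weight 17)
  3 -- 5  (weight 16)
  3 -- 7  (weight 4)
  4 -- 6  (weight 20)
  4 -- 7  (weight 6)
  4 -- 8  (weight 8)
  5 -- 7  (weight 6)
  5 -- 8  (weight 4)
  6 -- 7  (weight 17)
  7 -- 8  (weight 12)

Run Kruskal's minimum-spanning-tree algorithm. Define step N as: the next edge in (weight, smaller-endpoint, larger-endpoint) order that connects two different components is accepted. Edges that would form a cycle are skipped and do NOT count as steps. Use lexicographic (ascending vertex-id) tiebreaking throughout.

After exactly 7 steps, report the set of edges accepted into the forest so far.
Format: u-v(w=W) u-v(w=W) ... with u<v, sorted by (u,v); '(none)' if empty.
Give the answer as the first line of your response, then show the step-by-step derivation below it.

0-3(w=14) 1-5(w=5) 2-3(w=5) 3-7(w=4) 4-7(w=6) 5-7(w=6) 5-8(w=4)

step 1: add edge 3-7 (w=4); MST = {3-7(w=4)}
step 2: add edge 5-8 (w=4); MST = {3-7(w=4) 5-8(w=4)}
step 3: add edge 1-5 (w=5); MST = {1-5(w=5) 3-7(w=4) 5-8(w=4)}
step 4: add edge 2-3 (w=5); MST = {1-5(w=5) 2-3(w=5) 3-7(w=4) 5-8(w=4)}
step 5: add edge 4-7 (w=6); MST = {1-5(w=5) 2-3(w=5) 3-7(w=4) 4-7(w=6) 5-8(w=4)}
step 6: add edge 5-7 (w=6); MST = {1-5(w=5) 2-3(w=5) 3-7(w=4) 4-7(w=6) 5-7(w=6) 5-8(w=4)}
step 7: add edge 0-3 (w=14); MST = {0-3(w=14) 1-5(w=5) 2-3(w=5) 3-7(w=4) 4-7(w=6) 5-7(w=6) 5-8(w=4)}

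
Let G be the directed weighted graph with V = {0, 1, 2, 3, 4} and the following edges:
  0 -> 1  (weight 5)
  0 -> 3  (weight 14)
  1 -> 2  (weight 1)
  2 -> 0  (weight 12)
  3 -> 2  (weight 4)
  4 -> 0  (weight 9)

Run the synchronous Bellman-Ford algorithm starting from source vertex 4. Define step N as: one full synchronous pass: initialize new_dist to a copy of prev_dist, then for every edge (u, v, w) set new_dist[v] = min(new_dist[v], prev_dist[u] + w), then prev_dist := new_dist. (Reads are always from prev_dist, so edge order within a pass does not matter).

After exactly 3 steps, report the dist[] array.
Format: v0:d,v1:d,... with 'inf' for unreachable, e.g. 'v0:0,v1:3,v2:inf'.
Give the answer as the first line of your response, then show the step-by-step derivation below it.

v0:9,v1:14,v2:15,v3:23,v4:0

step 1: dist = v0:9,v1:inf,v2:inf,v3:inf,v4:0
step 2: dist = v0:9,v1:14,v2:inf,v3:23,v4:0
step 3: dist = v0:9,v1:14,v2:15,v3:23,v4:0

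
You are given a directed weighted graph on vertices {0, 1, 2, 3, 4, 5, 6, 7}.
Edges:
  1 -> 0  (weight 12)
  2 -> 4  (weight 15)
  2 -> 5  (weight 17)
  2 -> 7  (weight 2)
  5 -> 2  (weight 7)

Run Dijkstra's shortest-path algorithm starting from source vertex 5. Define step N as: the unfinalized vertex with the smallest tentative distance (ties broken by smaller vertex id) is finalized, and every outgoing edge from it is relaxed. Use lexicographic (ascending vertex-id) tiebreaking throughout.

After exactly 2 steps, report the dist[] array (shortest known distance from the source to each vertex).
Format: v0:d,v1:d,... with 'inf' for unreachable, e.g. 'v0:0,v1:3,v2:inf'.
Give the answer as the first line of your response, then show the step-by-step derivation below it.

v0:inf,v1:inf,v2:7,v3:inf,v4:22,v5:0,v6:inf,v7:9

step 1: dist = v0:inf,v1:inf,v2:7,v3:inf,v4:inf,v5:0,v6:inf,v7:inf
step 2: dist = v0:inf,v1:inf,v2:7,v3:inf,v4:22,v5:0,v6:inf,v7:9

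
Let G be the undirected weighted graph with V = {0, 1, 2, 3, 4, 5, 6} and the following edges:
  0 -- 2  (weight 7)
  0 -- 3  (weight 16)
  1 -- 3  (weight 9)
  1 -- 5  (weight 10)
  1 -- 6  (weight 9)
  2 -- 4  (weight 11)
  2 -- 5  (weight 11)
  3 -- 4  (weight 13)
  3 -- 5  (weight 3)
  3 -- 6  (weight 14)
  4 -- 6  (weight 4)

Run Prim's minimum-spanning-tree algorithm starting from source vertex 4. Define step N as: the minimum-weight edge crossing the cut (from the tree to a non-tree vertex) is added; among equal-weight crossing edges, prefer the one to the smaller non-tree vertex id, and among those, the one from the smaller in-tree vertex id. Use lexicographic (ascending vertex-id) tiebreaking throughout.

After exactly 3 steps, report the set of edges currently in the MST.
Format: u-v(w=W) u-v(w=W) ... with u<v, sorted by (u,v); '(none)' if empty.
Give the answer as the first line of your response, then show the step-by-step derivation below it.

1-3(w=9) 1-6(w=9) 4-6(w=4)

step 1: add edge 4-6 (w=4); MST = {4-6(w=4)}
step 2: add edge 1-6 (w=9); MST = {1-6(w=9) 4-6(w=4)}
step 3: add edge 1-3 (w=9); MST = {1-3(w=9) 1-6(w=9) 4-6(w=4)}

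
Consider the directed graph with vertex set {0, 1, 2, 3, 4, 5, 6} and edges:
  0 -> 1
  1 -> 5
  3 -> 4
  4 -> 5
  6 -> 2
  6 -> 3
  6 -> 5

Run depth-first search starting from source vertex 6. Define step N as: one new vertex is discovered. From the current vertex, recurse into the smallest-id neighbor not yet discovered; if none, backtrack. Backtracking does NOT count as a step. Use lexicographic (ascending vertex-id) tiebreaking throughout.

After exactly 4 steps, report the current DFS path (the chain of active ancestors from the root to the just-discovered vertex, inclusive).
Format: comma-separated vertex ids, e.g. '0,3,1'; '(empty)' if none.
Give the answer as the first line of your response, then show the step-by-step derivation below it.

6,3,4

step 1: discover 6; path=6; order=6
step 2: discover 2; path=6>2; order=6,2
step 3: discover 3; path=6>3; order=6,2,3
step 4: discover 4; path=6>3>4; order=6,2,3,4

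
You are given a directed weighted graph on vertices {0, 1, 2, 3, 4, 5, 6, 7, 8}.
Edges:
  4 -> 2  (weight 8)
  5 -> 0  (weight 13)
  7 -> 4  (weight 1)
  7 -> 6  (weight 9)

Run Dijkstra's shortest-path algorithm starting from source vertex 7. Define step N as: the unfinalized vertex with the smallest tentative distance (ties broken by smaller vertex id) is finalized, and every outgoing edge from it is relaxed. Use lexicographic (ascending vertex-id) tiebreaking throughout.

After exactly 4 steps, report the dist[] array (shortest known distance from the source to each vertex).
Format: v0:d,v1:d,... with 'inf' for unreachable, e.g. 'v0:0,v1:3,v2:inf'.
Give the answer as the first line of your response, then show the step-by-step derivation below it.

v0:inf,v1:inf,v2:9,v3:inf,v4:1,v5:inf,v6:9,v7:0,v8:inf

step 1: dist = v0:inf,v1:inf,v2:inf,v3:inf,v4:1,v5:inf,v6:9,v7:0,v8:inf
step 2: dist = v0:inf,v1:inf,v2:9,v3:inf,v4:1,v5:inf,v6:9,v7:0,v8:inf
step 3: dist = v0:inf,v1:inf,v2:9,v3:inf,v4:1,v5:inf,v6:9,v7:0,v8:inf
step 4: dist = v0:inf,v1:inf,v2:9,v3:inf,v4:1,v5:inf,v6:9,v7:0,v8:inf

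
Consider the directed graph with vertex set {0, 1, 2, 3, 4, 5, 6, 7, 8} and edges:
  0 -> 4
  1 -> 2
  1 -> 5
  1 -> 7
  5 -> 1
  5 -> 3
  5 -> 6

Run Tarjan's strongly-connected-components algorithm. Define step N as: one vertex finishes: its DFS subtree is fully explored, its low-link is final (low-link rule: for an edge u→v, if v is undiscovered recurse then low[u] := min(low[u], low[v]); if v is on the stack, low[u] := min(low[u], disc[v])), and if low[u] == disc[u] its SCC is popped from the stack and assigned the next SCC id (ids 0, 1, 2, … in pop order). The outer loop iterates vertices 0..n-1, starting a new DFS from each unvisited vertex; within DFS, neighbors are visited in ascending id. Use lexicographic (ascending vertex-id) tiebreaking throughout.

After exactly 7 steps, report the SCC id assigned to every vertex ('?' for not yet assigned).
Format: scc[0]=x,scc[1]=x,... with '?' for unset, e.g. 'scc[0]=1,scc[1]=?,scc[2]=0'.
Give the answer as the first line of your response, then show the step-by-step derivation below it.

scc[0]=1,scc[1]=?,scc[2]=2,scc[3]=3,scc[4]=0,scc[5]=?,scc[6]=4,scc[7]=5,scc[8]=?

step 1: low=(low[0]=0,low[1]=?,low[2]=?,low[3]=?,low[4]=1,low[5]=?,low[6]=?,low[7]=?,low[8]=?); scc=(scc[0]=?,scc[1]=?,scc[2]=?,scc[3]=?,scc[4]=0,scc[5]=?,scc[6]=?,scc[7]=?,scc[8]=?)
step 2: low=(low[0]=0,low[1]=?,low[2]=?,low[3]=?,low[4]=1,low[5]=?,low[6]=?,low[7]=?,low[8]=?); scc=(scc[0]=1,scc[1]=?,scc[2]=?,scc[3]=?,scc[4]=0,scc[5]=?,scc[6]=?,scc[7]=?,scc[8]=?)
step 3: low=(low[0]=0,low[1]=2,low[2]=3,low[3]=?,low[4]=1,low[5]=?,low[6]=?,low[7]=?,low[8]=?); scc=(scc[0]=1,scc[1]=?,scc[2]=2,scc[3]=?,scc[4]=0,scc[5]=?,scc[6]=?,scc[7]=?,scc[8]=?)
step 4: low=(low[0]=0,low[1]=2,low[2]=3,low[3]=5,low[4]=1,low[5]=2,low[6]=?,low[7]=?,low[8]=?); scc=(scc[0]=1,scc[1]=?,scc[2]=2,scc[3]=3,scc[4]=0,scc[5]=?,scc[6]=?,scc[7]=?,scc[8]=?)
step 5: low=(low[0]=0,low[1]=2,low[2]=3,low[3]=5,low[4]=1,low[5]=2,low[6]=6,low[7]=?,low[8]=?); scc=(scc[0]=1,scc[1]=?,scc[2]=2,scc[3]=3,scc[4]=0,scc[5]=?,scc[6]=4,scc[7]=?,scc[8]=?)
step 6: low=(low[0]=0,low[1]=2,low[2]=3,low[3]=5,low[4]=1,low[5]=2,low[6]=6,low[7]=?,low[8]=?); scc=(scc[0]=1,scc[1]=?,scc[2]=2,scc[3]=3,scc[4]=0,scc[5]=?,scc[6]=4,scc[7]=?,scc[8]=?)
step 7: low=(low[0]=0,low[1]=2,low[2]=3,low[3]=5,low[4]=1,low[5]=2,low[6]=6,low[7]=7,low[8]=?); scc=(scc[0]=1,scc[1]=?,scc[2]=2,scc[3]=3,scc[4]=0,scc[5]=?,scc[6]=4,scc[7]=5,scc[8]=?)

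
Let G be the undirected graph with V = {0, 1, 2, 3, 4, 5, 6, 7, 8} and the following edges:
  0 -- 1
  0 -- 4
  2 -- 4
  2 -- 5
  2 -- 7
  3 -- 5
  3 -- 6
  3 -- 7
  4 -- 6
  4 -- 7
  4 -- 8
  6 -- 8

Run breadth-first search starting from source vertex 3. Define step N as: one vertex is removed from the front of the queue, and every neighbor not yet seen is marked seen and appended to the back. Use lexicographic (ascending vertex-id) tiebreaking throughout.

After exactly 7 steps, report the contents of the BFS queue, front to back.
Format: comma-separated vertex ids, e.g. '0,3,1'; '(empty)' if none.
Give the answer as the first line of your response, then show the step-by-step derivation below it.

0

step 1: dequeue 3; queue=[5,6,7]; order=3
step 2: dequeue 5; queue=[6,7,2]; order=3,5
step 3: dequeue 6; queue=[7,2,4,8]; order=3,5,6
step 4: dequeue 7; queue=[2,4,8]; order=3,5,6,7
step 5: dequeue 2; queue=[4,8]; order=3,5,6,7,2
step 6: dequeue 4; queue=[8,0]; order=3,5,6,7,2,4
step 7: dequeue 8; queue=[0]; order=3,5,6,7,2,4,8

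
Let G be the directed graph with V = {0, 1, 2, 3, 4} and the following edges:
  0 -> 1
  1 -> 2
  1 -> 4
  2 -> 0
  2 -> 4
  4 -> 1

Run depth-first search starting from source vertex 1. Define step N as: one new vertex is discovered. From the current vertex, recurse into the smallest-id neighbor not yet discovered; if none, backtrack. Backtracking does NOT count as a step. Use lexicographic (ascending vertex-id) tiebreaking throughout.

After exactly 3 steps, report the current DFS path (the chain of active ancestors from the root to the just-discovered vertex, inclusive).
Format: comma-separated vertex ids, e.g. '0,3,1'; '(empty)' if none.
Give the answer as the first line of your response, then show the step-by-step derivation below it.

1,2,0

step 1: discover 1; path=1; order=1
step 2: discover 2; path=1>2; order=1,2
step 3: discover 0; path=1>2>0; order=1,2,0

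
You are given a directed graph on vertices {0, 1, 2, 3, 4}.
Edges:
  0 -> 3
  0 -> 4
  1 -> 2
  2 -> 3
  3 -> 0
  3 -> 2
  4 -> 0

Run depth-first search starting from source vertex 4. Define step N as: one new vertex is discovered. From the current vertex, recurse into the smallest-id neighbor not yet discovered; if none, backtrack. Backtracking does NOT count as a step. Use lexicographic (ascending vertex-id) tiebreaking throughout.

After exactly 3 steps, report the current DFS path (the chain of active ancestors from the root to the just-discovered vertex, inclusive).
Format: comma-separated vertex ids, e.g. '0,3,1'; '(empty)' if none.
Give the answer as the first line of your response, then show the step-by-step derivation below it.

4,0,3

step 1: discover 4; path=4; order=4
step 2: discover 0; path=4>0; order=4,0
step 3: discover 3; path=4>0>3; order=4,0,3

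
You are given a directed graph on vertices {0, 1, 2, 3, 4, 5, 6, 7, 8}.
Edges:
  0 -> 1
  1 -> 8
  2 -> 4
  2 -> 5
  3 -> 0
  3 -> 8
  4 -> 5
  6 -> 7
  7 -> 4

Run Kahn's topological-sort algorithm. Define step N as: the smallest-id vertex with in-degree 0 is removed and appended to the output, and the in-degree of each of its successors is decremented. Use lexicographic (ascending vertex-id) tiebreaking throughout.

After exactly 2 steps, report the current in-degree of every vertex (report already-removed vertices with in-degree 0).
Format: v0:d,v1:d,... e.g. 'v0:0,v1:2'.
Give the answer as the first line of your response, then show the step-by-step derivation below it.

v0:0,v1:1,v2:0,v3:0,v4:1,v5:1,v6:0,v7:1,v8:1

step 1: output 2; order=[2]; indeg=(1,1,0,0,1,1,0,1,2)
step 2: output 3; order=[2,3]; indeg=(0,1,0,0,1,1,0,1,1)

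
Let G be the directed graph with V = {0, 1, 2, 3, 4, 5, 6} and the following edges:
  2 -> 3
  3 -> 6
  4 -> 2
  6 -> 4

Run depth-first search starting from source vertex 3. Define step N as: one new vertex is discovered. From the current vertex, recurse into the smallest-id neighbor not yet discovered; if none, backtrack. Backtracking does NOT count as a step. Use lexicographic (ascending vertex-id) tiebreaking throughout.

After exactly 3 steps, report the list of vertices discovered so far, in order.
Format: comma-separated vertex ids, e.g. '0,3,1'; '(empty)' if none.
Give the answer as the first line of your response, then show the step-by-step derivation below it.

3,6,4

step 1: discover 3; path=3; order=3
step 2: discover 6; path=3>6; order=3,6
step 3: discover 4; path=3>6>4; order=3,6,4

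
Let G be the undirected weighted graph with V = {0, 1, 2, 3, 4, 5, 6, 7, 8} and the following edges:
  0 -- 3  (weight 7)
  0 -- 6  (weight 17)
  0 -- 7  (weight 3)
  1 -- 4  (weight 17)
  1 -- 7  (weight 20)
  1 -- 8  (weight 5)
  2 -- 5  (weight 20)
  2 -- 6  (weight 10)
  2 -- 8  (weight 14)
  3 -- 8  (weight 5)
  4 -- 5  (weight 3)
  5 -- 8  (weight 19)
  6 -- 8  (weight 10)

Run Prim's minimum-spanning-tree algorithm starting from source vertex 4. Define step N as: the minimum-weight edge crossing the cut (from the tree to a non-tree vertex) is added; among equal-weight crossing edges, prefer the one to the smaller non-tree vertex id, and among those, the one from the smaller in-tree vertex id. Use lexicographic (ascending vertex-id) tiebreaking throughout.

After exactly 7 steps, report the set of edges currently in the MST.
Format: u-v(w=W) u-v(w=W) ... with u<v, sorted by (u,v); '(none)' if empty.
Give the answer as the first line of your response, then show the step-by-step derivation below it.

0-3(w=7) 0-7(w=3) 1-4(w=17) 1-8(w=5) 3-8(w=5) 4-5(w=3) 6-8(w=10)

step 1: add edge 4-5 (w=3); MST = {4-5(w=3)}
step 2: add edge 1-4 (w=17); MST = {1-4(w=17) 4-5(w=3)}
step 3: add edge 1-8 (w=5); MST = {1-4(w=17) 1-8(w=5) 4-5(w=3)}
step 4: add edge 3-8 (w=5); MST = {1-4(w=17) 1-8(w=5) 3-8(w=5) 4-5(w=3)}
step 5: add edge 0-3 (w=7); MST = {0-3(w=7) 1-4(w=17) 1-8(w=5) 3-8(w=5) 4-5(w=3)}
step 6: add edge 0-7 (w=3); MST = {0-3(w=7) 0-7(w=3) 1-4(w=17) 1-8(w=5) 3-8(w=5) 4-5(w=3)}
step 7: add edge 6-8 (w=10); MST = {0-3(w=7) 0-7(w=3) 1-4(w=17) 1-8(w=5) 3-8(w=5) 4-5(w=3) 6-8(w=10)}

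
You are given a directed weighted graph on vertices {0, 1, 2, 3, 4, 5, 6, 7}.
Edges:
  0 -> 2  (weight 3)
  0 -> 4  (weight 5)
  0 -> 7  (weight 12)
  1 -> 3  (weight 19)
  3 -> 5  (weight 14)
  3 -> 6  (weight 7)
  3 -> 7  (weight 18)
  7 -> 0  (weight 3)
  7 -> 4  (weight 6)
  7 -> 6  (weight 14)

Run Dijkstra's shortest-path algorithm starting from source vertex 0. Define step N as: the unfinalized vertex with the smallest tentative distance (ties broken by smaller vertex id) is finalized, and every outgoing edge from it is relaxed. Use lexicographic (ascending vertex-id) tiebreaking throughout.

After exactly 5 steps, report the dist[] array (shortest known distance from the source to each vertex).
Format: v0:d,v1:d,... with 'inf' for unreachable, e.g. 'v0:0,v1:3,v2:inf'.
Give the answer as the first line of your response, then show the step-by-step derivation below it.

v0:0,v1:inf,v2:3,v3:inf,v4:5,v5:inf,v6:26,v7:12

step 1: dist = v0:0,v1:inf,v2:3,v3:inf,v4:5,v5:inf,v6:inf,v7:12
step 2: dist = v0:0,v1:inf,v2:3,v3:inf,v4:5,v5:inf,v6:inf,v7:12
step 3: dist = v0:0,v1:inf,v2:3,v3:inf,v4:5,v5:inf,v6:inf,v7:12
step 4: dist = v0:0,v1:inf,v2:3,v3:inf,v4:5,v5:inf,v6:26,v7:12
step 5: dist = v0:0,v1:inf,v2:3,v3:inf,v4:5,v5:inf,v6:26,v7:12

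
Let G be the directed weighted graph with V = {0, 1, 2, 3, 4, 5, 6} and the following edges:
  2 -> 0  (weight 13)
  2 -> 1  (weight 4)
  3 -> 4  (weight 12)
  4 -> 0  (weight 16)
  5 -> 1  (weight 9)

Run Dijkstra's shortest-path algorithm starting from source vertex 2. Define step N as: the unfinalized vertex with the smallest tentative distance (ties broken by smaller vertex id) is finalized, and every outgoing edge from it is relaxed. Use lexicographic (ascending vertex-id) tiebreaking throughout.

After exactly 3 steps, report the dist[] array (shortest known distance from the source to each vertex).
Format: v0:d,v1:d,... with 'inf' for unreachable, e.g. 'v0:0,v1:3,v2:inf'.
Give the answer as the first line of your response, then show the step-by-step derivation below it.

v0:13,v1:4,v2:0,v3:inf,v4:inf,v5:inf,v6:inf

step 1: dist = v0:13,v1:4,v2:0,v3:inf,v4:inf,v5:inf,v6:inf
step 2: dist = v0:13,v1:4,v2:0,v3:inf,v4:inf,v5:inf,v6:inf
step 3: dist = v0:13,v1:4,v2:0,v3:inf,v4:inf,v5:inf,v6:inf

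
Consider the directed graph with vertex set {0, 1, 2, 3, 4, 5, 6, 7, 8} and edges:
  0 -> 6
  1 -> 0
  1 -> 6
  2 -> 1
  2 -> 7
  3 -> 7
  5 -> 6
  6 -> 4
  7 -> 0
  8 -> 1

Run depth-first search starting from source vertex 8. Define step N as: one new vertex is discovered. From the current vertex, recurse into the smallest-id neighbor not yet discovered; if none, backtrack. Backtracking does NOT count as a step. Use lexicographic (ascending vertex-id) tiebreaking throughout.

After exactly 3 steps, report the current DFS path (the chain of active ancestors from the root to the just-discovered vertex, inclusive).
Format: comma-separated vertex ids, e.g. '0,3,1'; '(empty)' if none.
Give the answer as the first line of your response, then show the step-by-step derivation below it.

8,1,0

step 1: discover 8; path=8; order=8
step 2: discover 1; path=8>1; order=8,1
step 3: discover 0; path=8>1>0; order=8,1,0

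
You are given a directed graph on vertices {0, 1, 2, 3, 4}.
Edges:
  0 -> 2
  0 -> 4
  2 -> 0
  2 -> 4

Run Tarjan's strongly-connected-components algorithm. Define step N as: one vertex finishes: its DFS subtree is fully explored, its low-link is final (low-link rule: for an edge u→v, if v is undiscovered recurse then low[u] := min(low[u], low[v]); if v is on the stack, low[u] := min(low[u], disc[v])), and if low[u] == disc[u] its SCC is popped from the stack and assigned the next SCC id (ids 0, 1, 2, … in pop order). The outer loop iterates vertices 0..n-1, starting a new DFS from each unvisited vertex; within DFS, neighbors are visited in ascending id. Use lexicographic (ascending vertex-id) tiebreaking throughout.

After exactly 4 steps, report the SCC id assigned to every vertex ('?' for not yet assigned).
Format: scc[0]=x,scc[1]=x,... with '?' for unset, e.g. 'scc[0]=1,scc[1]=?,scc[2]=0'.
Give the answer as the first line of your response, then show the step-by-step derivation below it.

scc[0]=1,scc[1]=2,scc[2]=1,scc[3]=?,scc[4]=0

step 1: low=(low[0]=0,low[1]=?,low[2]=0,low[3]=?,low[4]=2); scc=(scc[0]=?,scc[1]=?,scc[2]=?,scc[3]=?,scc[4]=0)
step 2: low=(low[0]=0,low[1]=?,low[2]=0,low[3]=?,low[4]=2); scc=(scc[0]=?,scc[1]=?,scc[2]=?,scc[3]=?,scc[4]=0)
step 3: low=(low[0]=0,low[1]=?,low[2]=0,low[3]=?,low[4]=2); scc=(scc[0]=1,scc[1]=?,scc[2]=1,scc[3]=?,scc[4]=0)
step 4: low=(low[0]=0,low[1]=3,low[2]=0,low[3]=?,low[4]=2); scc=(scc[0]=1,scc[1]=2,scc[2]=1,scc[3]=?,scc[4]=0)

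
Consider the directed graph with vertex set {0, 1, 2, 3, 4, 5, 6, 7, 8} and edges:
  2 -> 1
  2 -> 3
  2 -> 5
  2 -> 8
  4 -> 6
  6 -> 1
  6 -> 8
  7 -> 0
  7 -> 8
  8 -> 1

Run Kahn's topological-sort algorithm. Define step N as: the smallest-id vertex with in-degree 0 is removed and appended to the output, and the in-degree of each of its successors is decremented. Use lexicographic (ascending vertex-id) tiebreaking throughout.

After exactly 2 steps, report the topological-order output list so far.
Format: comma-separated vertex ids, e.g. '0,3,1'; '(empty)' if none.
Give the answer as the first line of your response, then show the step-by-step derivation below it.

2,3

step 1: output 2; order=[2]; indeg=(1,2,0,0,0,0,1,0,2)
step 2: output 3; order=[2,3]; indeg=(1,2,0,0,0,0,1,0,2)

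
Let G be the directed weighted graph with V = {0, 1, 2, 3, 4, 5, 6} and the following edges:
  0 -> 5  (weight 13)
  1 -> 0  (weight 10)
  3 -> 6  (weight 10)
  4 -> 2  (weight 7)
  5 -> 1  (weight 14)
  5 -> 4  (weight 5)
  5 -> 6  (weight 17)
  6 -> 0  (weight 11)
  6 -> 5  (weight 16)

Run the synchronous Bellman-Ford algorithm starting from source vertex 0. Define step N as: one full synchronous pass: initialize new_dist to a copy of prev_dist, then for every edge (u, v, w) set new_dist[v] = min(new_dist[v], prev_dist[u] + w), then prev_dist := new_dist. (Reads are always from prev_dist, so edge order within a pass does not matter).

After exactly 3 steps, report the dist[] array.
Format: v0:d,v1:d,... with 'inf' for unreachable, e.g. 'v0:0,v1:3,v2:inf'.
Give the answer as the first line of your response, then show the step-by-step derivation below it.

v0:0,v1:27,v2:25,v3:inf,v4:18,v5:13,v6:30

step 1: dist = v0:0,v1:inf,v2:inf,v3:inf,v4:inf,v5:13,v6:inf
step 2: dist = v0:0,v1:27,v2:inf,v3:inf,v4:18,v5:13,v6:30
step 3: dist = v0:0,v1:27,v2:25,v3:inf,v4:18,v5:13,v6:30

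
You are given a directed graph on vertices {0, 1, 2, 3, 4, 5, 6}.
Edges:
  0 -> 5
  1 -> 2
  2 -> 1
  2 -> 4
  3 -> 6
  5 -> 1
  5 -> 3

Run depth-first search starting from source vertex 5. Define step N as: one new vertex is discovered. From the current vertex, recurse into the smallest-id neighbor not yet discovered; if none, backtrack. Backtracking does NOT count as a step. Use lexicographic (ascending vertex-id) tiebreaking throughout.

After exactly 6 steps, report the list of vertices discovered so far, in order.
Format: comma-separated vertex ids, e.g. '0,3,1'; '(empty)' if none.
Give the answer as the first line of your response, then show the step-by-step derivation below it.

5,1,2,4,3,6

step 1: discover 5; path=5; order=5
step 2: discover 1; path=5>1; order=5,1
step 3: discover 2; path=5>1>2; order=5,1,2
step 4: discover 4; path=5>1>2>4; order=5,1,2,4
step 5: discover 3; path=5>3; order=5,1,2,4,3
step 6: discover 6; path=5>3>6; order=5,1,2,4,3,6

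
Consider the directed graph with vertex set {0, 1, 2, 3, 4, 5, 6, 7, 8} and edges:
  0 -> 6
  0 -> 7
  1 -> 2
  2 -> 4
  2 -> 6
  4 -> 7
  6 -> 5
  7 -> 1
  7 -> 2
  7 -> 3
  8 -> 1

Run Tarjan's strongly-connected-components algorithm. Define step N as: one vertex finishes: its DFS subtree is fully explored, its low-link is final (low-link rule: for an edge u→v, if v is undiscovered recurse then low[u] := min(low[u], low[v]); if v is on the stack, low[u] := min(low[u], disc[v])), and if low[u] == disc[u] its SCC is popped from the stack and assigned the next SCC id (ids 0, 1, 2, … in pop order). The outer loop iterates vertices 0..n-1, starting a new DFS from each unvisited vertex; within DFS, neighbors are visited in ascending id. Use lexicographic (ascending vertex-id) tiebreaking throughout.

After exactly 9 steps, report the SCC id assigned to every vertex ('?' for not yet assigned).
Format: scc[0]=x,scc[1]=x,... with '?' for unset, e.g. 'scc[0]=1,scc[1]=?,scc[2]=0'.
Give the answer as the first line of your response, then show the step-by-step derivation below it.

scc[0]=4,scc[1]=3,scc[2]=3,scc[3]=2,scc[4]=3,scc[5]=0,scc[6]=1,scc[7]=3,scc[8]=5

step 1: low=(low[0]=0,low[1]=?,low[2]=?,low[3]=?,low[4]=?,low[5]=2,low[6]=1,low[7]=?,low[8]=?); scc=(scc[0]=?,scc[1]=?,scc[2]=?,scc[3]=?,scc[4]=?,scc[5]=0,scc[6]=?,scc[7]=?,scc[8]=?)
step 2: low=(low[0]=0,low[1]=?,low[2]=?,low[3]=?,low[4]=?,low[5]=2,low[6]=1,low[7]=?,low[8]=?); scc=(scc[0]=?,scc[1]=?,scc[2]=?,scc[3]=?,scc[4]=?,scc[5]=0,scc[6]=1,scc[7]=?,scc[8]=?)
step 3: low=(low[0]=0,low[1]=4,low[2]=5,low[3]=?,low[4]=3,low[5]=2,low[6]=1,low[7]=3,low[8]=?); scc=(scc[0]=?,scc[1]=?,scc[2]=?,scc[3]=?,scc[4]=?,scc[5]=0,scc[6]=1,scc[7]=?,scc[8]=?)
step 4: low=(low[0]=0,low[1]=4,low[2]=3,low[3]=?,low[4]=3,low[5]=2,low[6]=1,low[7]=3,low[8]=?); scc=(scc[0]=?,scc[1]=?,scc[2]=?,scc[3]=?,scc[4]=?,scc[5]=0,scc[6]=1,scc[7]=?,scc[8]=?)
step 5: low=(low[0]=0,low[1]=3,low[2]=3,low[3]=?,low[4]=3,low[5]=2,low[6]=1,low[7]=3,low[8]=?); scc=(scc[0]=?,scc[1]=?,scc[2]=?,scc[3]=?,scc[4]=?,scc[5]=0,scc[6]=1,scc[7]=?,scc[8]=?)
step 6: low=(low[0]=0,low[1]=3,low[2]=3,low[3]=7,low[4]=3,low[5]=2,low[6]=1,low[7]=3,low[8]=?); scc=(scc[0]=?,scc[1]=?,scc[2]=?,scc[3]=2,scc[4]=?,scc[5]=0,scc[6]=1,scc[7]=?,scc[8]=?)
step 7: low=(low[0]=0,low[1]=3,low[2]=3,low[3]=7,low[4]=3,low[5]=2,low[6]=1,low[7]=3,low[8]=?); scc=(scc[0]=?,scc[1]=3,scc[2]=3,scc[3]=2,scc[4]=3,scc[5]=0,scc[6]=1,scc[7]=3,scc[8]=?)
step 8: low=(low[0]=0,low[1]=3,low[2]=3,low[3]=7,low[4]=3,low[5]=2,low[6]=1,low[7]=3,low[8]=?); scc=(scc[0]=4,scc[1]=3,scc[2]=3,scc[3]=2,scc[4]=3,scc[5]=0,scc[6]=1,scc[7]=3,scc[8]=?)
step 9: low=(low[0]=0,low[1]=3,low[2]=3,low[3]=7,low[4]=3,low[5]=2,low[6]=1,low[7]=3,low[8]=8); scc=(scc[0]=4,scc[1]=3,scc[2]=3,scc[3]=2,scc[4]=3,scc[5]=0,scc[6]=1,scc[7]=3,scc[8]=5)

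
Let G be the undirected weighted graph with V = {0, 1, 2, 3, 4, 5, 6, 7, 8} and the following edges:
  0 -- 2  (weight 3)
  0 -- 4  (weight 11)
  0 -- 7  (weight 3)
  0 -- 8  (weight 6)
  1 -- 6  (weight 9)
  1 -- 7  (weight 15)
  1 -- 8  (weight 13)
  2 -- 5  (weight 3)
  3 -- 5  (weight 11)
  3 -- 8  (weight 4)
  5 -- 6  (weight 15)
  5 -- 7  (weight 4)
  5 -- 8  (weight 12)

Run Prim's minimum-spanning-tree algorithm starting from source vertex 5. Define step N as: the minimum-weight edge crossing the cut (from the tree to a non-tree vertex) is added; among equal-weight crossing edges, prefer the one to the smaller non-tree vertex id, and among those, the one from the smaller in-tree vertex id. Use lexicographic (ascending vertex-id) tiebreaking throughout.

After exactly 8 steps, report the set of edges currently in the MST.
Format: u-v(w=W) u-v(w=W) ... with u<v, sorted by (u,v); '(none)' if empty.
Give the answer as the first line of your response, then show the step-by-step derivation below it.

0-2(w=3) 0-4(w=11) 0-7(w=3) 0-8(w=6) 1-6(w=9) 1-8(w=13) 2-5(w=3) 3-8(w=4)

step 1: add edge 2-5 (w=3); MST = {2-5(w=3)}
step 2: add edge 0-2 (w=3); MST = {0-2(w=3) 2-5(w=3)}
step 3: add edge 0-7 (w=3); MST = {0-2(w=3) 0-7(w=3) 2-5(w=3)}
step 4: add edge 0-8 (w=6); MST = {0-2(w=3) 0-7(w=3) 0-8(w=6) 2-5(w=3)}
step 5: add edge 3-8 (w=4); MST = {0-2(w=3) 0-7(w=3) 0-8(w=6) 2-5(w=3) 3-8(w=4)}
step 6: add edge 0-4 (w=11); MST = {0-2(w=3) 0-4(w=11) 0-7(w=3) 0-8(w=6) 2-5(w=3) 3-8(w=4)}
step 7: add edge 1-8 (w=13); MST = {0-2(w=3) 0-4(w=11) 0-7(w=3) 0-8(w=6) 1-8(w=13) 2-5(w=3) 3-8(w=4)}
step 8: add edge 1-6 (w=9); MST = {0-2(w=3) 0-4(w=11) 0-7(w=3) 0-8(w=6) 1-6(w=9) 1-8(w=13) 2-5(w=3) 3-8(w=4)}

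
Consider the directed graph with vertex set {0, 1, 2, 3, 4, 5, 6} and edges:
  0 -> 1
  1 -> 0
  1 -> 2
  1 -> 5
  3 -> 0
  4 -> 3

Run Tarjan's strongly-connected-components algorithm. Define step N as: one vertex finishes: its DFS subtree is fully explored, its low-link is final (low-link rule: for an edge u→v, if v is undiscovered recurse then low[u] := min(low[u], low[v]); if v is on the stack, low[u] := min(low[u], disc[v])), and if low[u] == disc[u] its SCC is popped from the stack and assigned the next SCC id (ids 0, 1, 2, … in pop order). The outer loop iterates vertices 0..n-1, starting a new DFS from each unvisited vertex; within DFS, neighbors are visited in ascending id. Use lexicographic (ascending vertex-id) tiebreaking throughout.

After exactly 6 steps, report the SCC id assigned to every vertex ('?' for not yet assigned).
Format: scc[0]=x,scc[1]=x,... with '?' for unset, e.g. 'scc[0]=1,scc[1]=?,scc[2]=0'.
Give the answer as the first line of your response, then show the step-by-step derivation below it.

scc[0]=2,scc[1]=2,scc[2]=0,scc[3]=3,scc[4]=4,scc[5]=1,scc[6]=?

step 1: low=(low[0]=0,low[1]=0,low[2]=2,low[3]=?,low[4]=?,low[5]=?,low[6]=?); scc=(scc[0]=?,scc[1]=?,scc[2]=0,scc[3]=?,scc[4]=?,scc[5]=?,scc[6]=?)
step 2: low=(low[0]=0,low[1]=0,low[2]=2,low[3]=?,low[4]=?,low[5]=3,low[6]=?); scc=(scc[0]=?,scc[1]=?,scc[2]=0,scc[3]=?,scc[4]=?,scc[5]=1,scc[6]=?)
step 3: low=(low[0]=0,low[1]=0,low[2]=2,low[3]=?,low[4]=?,low[5]=3,low[6]=?); scc=(scc[0]=?,scc[1]=?,scc[2]=0,scc[3]=?,scc[4]=?,scc[5]=1,scc[6]=?)
step 4: low=(low[0]=0,low[1]=0,low[2]=2,low[3]=?,low[4]=?,low[5]=3,low[6]=?); scc=(scc[0]=2,scc[1]=2,scc[2]=0,scc[3]=?,scc[4]=?,scc[5]=1,scc[6]=?)
step 5: low=(low[0]=0,low[1]=0,low[2]=2,low[3]=4,low[4]=?,low[5]=3,low[6]=?); scc=(scc[0]=2,scc[1]=2,scc[2]=0,scc[3]=3,scc[4]=?,scc[5]=1,scc[6]=?)
step 6: low=(low[0]=0,low[1]=0,low[2]=2,low[3]=4,low[4]=5,low[5]=3,low[6]=?); scc=(scc[0]=2,scc[1]=2,scc[2]=0,scc[3]=3,scc[4]=4,scc[5]=1,scc[6]=?)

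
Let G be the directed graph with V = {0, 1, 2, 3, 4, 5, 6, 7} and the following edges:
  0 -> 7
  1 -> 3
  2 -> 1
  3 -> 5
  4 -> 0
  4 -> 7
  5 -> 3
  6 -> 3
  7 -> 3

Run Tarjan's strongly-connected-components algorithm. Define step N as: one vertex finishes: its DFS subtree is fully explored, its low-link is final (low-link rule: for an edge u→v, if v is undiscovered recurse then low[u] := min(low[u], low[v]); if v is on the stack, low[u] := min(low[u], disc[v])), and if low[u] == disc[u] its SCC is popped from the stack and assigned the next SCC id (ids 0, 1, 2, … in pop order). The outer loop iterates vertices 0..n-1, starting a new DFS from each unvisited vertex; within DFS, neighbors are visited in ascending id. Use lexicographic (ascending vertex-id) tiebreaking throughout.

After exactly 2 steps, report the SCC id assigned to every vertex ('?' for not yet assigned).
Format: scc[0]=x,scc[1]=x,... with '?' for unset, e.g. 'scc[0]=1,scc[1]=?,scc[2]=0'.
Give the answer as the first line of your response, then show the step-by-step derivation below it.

scc[0]=?,scc[1]=?,scc[2]=?,scc[3]=0,scc[4]=?,scc[5]=0,scc[6]=?,scc[7]=?

step 1: low=(low[0]=0,low[1]=?,low[2]=?,low[3]=2,low[4]=?,low[5]=2,low[6]=?,low[7]=1); scc=(scc[0]=?,scc[1]=?,scc[2]=?,scc[3]=?,scc[4]=?,scc[5]=?,scc[6]=?,scc[7]=?)
step 2: low=(low[0]=0,low[1]=?,low[2]=?,low[3]=2,low[4]=?,low[5]=2,low[6]=?,low[7]=1); scc=(scc[0]=?,scc[1]=?,scc[2]=?,scc[3]=0,scc[4]=?,scc[5]=0,scc[6]=?,scc[7]=?)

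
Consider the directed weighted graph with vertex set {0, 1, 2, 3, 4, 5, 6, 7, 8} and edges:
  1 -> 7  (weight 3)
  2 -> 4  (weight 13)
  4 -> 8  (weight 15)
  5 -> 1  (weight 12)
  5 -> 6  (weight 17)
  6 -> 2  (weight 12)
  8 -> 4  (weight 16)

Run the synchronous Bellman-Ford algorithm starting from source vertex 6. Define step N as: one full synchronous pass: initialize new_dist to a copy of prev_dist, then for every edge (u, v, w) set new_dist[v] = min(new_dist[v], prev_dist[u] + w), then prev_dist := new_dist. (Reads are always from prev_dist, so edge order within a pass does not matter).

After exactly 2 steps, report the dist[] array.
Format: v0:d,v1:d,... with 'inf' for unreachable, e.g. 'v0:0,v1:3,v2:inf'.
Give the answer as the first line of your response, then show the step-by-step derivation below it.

v0:inf,v1:inf,v2:12,v3:inf,v4:25,v5:inf,v6:0,v7:inf,v8:inf

step 1: dist = v0:inf,v1:inf,v2:12,v3:inf,v4:inf,v5:inf,v6:0,v7:inf,v8:inf
step 2: dist = v0:inf,v1:inf,v2:12,v3:inf,v4:25,v5:inf,v6:0,v7:inf,v8:inf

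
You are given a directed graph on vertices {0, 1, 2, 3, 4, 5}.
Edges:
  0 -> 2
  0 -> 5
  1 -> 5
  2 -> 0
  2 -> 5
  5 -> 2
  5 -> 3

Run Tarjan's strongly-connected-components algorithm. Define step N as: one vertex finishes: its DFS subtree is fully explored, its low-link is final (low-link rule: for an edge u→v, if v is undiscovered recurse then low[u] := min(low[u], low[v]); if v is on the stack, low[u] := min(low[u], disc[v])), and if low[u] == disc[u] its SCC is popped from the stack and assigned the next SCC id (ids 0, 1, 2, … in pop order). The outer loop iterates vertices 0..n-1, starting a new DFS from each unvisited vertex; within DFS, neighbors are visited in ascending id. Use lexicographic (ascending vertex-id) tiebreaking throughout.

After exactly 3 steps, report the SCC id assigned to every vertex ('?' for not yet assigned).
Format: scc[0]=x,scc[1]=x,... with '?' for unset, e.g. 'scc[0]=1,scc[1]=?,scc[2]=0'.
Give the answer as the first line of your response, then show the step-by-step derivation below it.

scc[0]=?,scc[1]=?,scc[2]=?,scc[3]=0,scc[4]=?,scc[5]=?

step 1: low=(low[0]=0,low[1]=?,low[2]=0,low[3]=3,low[4]=?,low[5]=1); scc=(scc[0]=?,scc[1]=?,scc[2]=?,scc[3]=0,scc[4]=?,scc[5]=?)
step 2: low=(low[0]=0,low[1]=?,low[2]=0,low[3]=3,low[4]=?,low[5]=1); scc=(scc[0]=?,scc[1]=?,scc[2]=?,scc[3]=0,scc[4]=?,scc[5]=?)
step 3: low=(low[0]=0,low[1]=?,low[2]=0,low[3]=3,low[4]=?,low[5]=1); scc=(scc[0]=?,scc[1]=?,scc[2]=?,scc[3]=0,scc[4]=?,scc[5]=?)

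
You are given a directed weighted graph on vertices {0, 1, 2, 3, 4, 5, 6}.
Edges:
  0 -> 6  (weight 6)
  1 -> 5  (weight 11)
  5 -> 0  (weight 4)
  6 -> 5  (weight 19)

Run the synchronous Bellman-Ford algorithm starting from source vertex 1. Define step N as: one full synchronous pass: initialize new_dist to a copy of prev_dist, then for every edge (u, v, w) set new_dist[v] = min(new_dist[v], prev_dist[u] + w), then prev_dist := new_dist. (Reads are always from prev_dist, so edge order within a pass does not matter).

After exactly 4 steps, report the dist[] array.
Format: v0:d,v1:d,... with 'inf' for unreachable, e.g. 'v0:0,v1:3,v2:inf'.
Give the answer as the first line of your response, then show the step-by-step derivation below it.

v0:15,v1:0,v2:inf,v3:inf,v4:inf,v5:11,v6:21

step 1: dist = v0:inf,v1:0,v2:inf,v3:inf,v4:inf,v5:11,v6:inf
step 2: dist = v0:15,v1:0,v2:inf,v3:inf,v4:inf,v5:11,v6:inf
step 3: dist = v0:15,v1:0,v2:inf,v3:inf,v4:inf,v5:11,v6:21
step 4: dist = v0:15,v1:0,v2:inf,v3:inf,v4:inf,v5:11,v6:21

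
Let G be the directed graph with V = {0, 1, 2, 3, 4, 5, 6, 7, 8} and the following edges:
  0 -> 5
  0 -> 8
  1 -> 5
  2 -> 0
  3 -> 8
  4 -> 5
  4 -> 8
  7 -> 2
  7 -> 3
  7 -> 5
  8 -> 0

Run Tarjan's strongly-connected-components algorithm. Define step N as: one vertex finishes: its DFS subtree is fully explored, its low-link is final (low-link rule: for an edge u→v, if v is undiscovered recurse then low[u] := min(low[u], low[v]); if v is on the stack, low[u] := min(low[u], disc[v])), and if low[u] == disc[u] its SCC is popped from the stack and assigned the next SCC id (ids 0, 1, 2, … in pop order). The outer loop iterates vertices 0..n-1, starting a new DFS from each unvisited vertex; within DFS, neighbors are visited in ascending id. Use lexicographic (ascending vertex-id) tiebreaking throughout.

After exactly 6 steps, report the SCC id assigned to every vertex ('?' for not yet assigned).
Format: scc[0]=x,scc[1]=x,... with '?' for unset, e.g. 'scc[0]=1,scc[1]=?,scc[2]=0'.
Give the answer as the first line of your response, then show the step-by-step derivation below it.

scc[0]=1,scc[1]=2,scc[2]=3,scc[3]=4,scc[4]=?,scc[5]=0,scc[6]=?,scc[7]=?,scc[8]=1

step 1: low=(low[0]=0,low[1]=?,low[2]=?,low[3]=?,low[4]=?,low[5]=1,low[6]=?,low[7]=?,low[8]=?); scc=(scc[0]=?,scc[1]=?,scc[2]=?,scc[3]=?,scc[4]=?,scc[5]=0,scc[6]=?,scc[7]=?,scc[8]=?)
step 2: low=(low[0]=0,low[1]=?,low[2]=?,low[3]=?,low[4]=?,low[5]=1,low[6]=?,low[7]=?,low[8]=0); scc=(scc[0]=?,scc[1]=?,scc[2]=?,scc[3]=?,scc[4]=?,scc[5]=0,scc[6]=?,scc[7]=?,scc[8]=?)
step 3: low=(low[0]=0,low[1]=?,low[2]=?,low[3]=?,low[4]=?,low[5]=1,low[6]=?,low[7]=?,low[8]=0); scc=(scc[0]=1,scc[1]=?,scc[2]=?,scc[3]=?,scc[4]=?,scc[5]=0,scc[6]=?,scc[7]=?,scc[8]=1)
step 4: low=(low[0]=0,low[1]=3,low[2]=?,low[3]=?,low[4]=?,low[5]=1,low[6]=?,low[7]=?,low[8]=0); scc=(scc[0]=1,scc[1]=2,scc[2]=?,scc[3]=?,scc[4]=?,scc[5]=0,scc[6]=?,scc[7]=?,scc[8]=1)
step 5: low=(low[0]=0,low[1]=3,low[2]=4,low[3]=?,low[4]=?,low[5]=1,low[6]=?,low[7]=?,low[8]=0); scc=(scc[0]=1,scc[1]=2,scc[2]=3,scc[3]=?,scc[4]=?,scc[5]=0,scc[6]=?,scc[7]=?,scc[8]=1)
step 6: low=(low[0]=0,low[1]=3,low[2]=4,low[3]=5,low[4]=?,low[5]=1,low[6]=?,low[7]=?,low[8]=0); scc=(scc[0]=1,scc[1]=2,scc[2]=3,scc[3]=4,scc[4]=?,scc[5]=0,scc[6]=?,scc[7]=?,scc[8]=1)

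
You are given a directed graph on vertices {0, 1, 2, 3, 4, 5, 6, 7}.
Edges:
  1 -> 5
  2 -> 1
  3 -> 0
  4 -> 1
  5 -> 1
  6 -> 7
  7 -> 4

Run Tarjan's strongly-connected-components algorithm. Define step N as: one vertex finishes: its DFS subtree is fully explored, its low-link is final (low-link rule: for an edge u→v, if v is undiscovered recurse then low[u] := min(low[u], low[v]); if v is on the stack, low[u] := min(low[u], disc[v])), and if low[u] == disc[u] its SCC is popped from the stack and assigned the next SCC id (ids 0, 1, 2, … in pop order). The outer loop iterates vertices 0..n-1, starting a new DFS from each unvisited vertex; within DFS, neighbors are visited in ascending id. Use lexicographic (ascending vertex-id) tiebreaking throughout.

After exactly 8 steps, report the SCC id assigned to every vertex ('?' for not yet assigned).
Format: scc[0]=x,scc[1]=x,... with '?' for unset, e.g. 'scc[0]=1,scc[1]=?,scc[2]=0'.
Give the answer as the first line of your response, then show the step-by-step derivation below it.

scc[0]=0,scc[1]=1,scc[2]=2,scc[3]=3,scc[4]=4,scc[5]=1,scc[6]=6,scc[7]=5

step 1: low=(low[0]=0,low[1]=?,low[2]=?,low[3]=?,low[4]=?,low[5]=?,low[6]=?,low[7]=?); scc=(scc[0]=0,scc[1]=?,scc[2]=?,scc[3]=?,scc[4]=?,scc[5]=?,scc[6]=?,scc[7]=?)
step 2: low=(low[0]=0,low[1]=1,low[2]=?,low[3]=?,low[4]=?,low[5]=1,low[6]=?,low[7]=?); scc=(scc[0]=0,scc[1]=?,scc[2]=?,scc[3]=?,scc[4]=?,scc[5]=?,scc[6]=?,scc[7]=?)
step 3: low=(low[0]=0,low[1]=1,low[2]=?,low[3]=?,low[4]=?,low[5]=1,low[6]=?,low[7]=?); scc=(scc[0]=0,scc[1]=1,scc[2]=?,scc[3]=?,scc[4]=?,scc[5]=1,scc[6]=?,scc[7]=?)
step 4: low=(low[0]=0,low[1]=1,low[2]=3,low[3]=?,low[4]=?,low[5]=1,low[6]=?,low[7]=?); scc=(scc[0]=0,scc[1]=1,scc[2]=2,scc[3]=?,scc[4]=?,scc[5]=1,scc[6]=?,scc[7]=?)
step 5: low=(low[0]=0,low[1]=1,low[2]=3,low[3]=4,low[4]=?,low[5]=1,low[6]=?,low[7]=?); scc=(scc[0]=0,scc[1]=1,scc[2]=2,scc[3]=3,scc[4]=?,scc[5]=1,scc[6]=?,scc[7]=?)
step 6: low=(low[0]=0,low[1]=1,low[2]=3,low[3]=4,low[4]=5,low[5]=1,low[6]=?,low[7]=?); scc=(scc[0]=0,scc[1]=1,scc[2]=2,scc[3]=3,scc[4]=4,scc[5]=1,scc[6]=?,scc[7]=?)
step 7: low=(low[0]=0,low[1]=1,low[2]=3,low[3]=4,low[4]=5,low[5]=1,low[6]=6,low[7]=7); scc=(scc[0]=0,scc[1]=1,scc[2]=2,scc[3]=3,scc[4]=4,scc[5]=1,scc[6]=?,scc[7]=5)
step 8: low=(low[0]=0,low[1]=1,low[2]=3,low[3]=4,low[4]=5,low[5]=1,low[6]=6,low[7]=7); scc=(scc[0]=0,scc[1]=1,scc[2]=2,scc[3]=3,scc[4]=4,scc[5]=1,scc[6]=6,scc[7]=5)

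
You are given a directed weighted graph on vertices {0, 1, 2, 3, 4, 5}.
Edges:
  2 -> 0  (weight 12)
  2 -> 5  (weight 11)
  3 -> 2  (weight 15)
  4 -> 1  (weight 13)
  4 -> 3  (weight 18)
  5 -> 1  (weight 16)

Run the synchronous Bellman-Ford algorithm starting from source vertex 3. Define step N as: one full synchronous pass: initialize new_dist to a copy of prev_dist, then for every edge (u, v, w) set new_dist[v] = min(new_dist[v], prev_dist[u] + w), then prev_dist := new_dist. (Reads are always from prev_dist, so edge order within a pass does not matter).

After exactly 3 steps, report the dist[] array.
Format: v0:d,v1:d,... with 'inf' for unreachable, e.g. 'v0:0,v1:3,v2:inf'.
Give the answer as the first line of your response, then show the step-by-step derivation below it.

v0:27,v1:42,v2:15,v3:0,v4:inf,v5:26

step 1: dist = v0:inf,v1:inf,v2:15,v3:0,v4:inf,v5:inf
step 2: dist = v0:27,v1:inf,v2:15,v3:0,v4:inf,v5:26
step 3: dist = v0:27,v1:42,v2:15,v3:0,v4:inf,v5:26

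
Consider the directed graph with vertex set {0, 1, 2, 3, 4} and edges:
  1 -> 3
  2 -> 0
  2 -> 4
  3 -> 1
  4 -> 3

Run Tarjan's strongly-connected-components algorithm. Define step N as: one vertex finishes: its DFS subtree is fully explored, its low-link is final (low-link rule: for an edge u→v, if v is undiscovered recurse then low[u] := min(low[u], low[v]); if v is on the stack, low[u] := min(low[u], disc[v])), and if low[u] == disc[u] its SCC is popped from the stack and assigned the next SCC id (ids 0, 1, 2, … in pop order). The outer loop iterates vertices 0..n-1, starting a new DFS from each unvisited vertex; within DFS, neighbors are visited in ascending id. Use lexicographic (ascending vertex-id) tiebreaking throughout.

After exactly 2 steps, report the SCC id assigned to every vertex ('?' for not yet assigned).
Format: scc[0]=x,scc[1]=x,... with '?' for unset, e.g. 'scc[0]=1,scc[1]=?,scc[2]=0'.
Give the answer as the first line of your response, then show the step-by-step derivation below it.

scc[0]=0,scc[1]=?,scc[2]=?,scc[3]=?,scc[4]=?

step 1: low=(low[0]=0,low[1]=?,low[2]=?,low[3]=?,low[4]=?); scc=(scc[0]=0,scc[1]=?,scc[2]=?,scc[3]=?,scc[4]=?)
step 2: low=(low[0]=0,low[1]=1,low[2]=?,low[3]=1,low[4]=?); scc=(scc[0]=0,scc[1]=?,scc[2]=?,scc[3]=?,scc[4]=?)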